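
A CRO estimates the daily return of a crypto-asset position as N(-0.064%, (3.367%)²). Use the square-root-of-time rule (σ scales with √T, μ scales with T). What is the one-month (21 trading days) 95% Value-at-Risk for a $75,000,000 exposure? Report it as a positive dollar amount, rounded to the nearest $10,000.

$20,040,000

At 95%, z = 1.645.
σ_{21d} = 3.367% × √21 = 15.430%; μ_{21d} = 21 × -0.064% = -1.344%.
VaR = −(-1.344%) + 1.645 × 15.430% = 26.726%.
On $75,000,000: 0.26726 × $75,000,000 = $20,044,500.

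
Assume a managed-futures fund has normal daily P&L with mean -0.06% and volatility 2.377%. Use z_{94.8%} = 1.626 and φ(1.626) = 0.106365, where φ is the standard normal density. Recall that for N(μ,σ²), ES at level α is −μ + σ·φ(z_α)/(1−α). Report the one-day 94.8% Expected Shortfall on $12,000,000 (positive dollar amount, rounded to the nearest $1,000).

Tail multiplier: φ(z)/(1−α) = 0.106365 / 0.052 = 2.045.
ES = −(-0.06%) + 2.377% × 2.045 = 4.921%.
On $12,000,000: 0.04921 × $12,000,000 = $590,520.

$591,000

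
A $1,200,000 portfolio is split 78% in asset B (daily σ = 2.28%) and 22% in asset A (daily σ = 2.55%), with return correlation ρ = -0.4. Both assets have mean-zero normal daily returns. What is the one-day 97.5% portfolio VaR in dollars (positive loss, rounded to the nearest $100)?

σ_p² = 0.78²·2.28² + 0.22²·2.55² + 2·-0.4·0.78·0.22·2.28·2.55 = 2.6793 (%²).
σ_p = √2.6793 = 1.637%.
At 97.5%, z = 1.960.
VaR = 1.960 × 1.637% = 3.209%; on $1,200,000 that is $38,508.

$38,500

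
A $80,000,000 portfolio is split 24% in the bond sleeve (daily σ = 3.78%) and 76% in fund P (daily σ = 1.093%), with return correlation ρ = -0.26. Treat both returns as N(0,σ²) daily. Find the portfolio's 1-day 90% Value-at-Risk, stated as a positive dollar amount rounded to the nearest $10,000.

$1,090,000

σ_p² = 0.24²·3.78² + 0.76²·1.093² + 2·-0.26·0.24·0.76·3.78·1.093 = 1.1212 (%²).
σ_p = √1.1212 = 1.059%.
At 90%, z = 1.282.
VaR = 1.282 × 1.059% = 1.358%; on $80,000,000 that is $1,086,400.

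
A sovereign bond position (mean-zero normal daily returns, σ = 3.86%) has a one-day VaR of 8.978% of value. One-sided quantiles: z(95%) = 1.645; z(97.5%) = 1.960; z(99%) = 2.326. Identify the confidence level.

99%

Implied z = VaR/σ = 8.978 / 3.86 = 2.326.
This matches z(99%) = 2.326.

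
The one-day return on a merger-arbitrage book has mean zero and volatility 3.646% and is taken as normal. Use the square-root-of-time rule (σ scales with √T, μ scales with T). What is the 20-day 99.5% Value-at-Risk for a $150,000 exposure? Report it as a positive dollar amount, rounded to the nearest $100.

$63,000

At 99.5%, z = 2.576.
σ_{20d} = 3.646% × √20 = 16.305%.
VaR = 2.576 × 16.305% = 42.002%.
On $150,000: 0.42002 × $150,000 = $63,003.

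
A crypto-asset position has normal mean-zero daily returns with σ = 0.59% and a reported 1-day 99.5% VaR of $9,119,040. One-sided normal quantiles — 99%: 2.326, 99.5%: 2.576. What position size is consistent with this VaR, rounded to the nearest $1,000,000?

VaR as a fraction of value: z·σ = 2.576 × 0.59% = 1.51984%.
Position = $9,119,040 / 0.0151984 = $600,000,000.

$600,000,000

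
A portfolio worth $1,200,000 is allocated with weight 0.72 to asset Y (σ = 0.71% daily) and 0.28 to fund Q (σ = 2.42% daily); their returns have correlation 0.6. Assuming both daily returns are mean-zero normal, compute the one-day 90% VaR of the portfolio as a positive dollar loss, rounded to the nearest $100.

$16,400

σ_p² = 0.72²·0.71² + 0.28²·2.42² + 2·0.6·0.72·0.28·0.71·2.42 = 1.1361 (%²).
σ_p = √1.1361 = 1.066%.
At 90%, z = 1.282.
VaR = 1.282 × 1.066% = 1.367%; on $1,200,000 that is $16,404.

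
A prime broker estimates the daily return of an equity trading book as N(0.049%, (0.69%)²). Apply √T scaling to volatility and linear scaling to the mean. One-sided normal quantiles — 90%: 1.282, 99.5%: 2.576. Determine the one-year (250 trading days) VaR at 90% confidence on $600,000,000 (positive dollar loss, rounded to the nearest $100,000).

σ_{250d} = 0.69% × √250 = 10.910%; μ_{250d} = 250 × 0.049% = 12.250%.
VaR = −(12.250%) + 1.282 × 10.910% = 1.737%.
On $600,000,000: 0.01737 × $600,000,000 = $10,422,000.

$10,400,000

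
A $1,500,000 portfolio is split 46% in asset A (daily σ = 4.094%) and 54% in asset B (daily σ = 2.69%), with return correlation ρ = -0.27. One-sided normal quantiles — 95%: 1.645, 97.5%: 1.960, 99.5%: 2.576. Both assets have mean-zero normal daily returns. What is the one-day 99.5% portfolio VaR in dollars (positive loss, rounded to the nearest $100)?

$79,000

σ_p² = 0.46²·4.094² + 0.54²·2.69² + 2·-0.27·0.46·0.54·4.094·2.69 = 4.1794 (%²).
σ_p = √4.1794 = 2.044%.
VaR = 2.576 × 2.044% = 5.265%; on $1,500,000 that is $78,975.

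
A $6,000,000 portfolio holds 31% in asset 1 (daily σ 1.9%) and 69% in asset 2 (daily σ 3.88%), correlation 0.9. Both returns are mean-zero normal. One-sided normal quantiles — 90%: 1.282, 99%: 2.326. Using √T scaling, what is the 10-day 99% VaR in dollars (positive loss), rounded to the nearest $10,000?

$1,420,000

σ_p = √(0.31²·1.9² + 0.69²·3.88² + 2·0.9·0.31·0.69·1.9·3.88) = 3.218%.
σ_{10d} = 3.218% × √10 = 10.176%.
VaR = 2.326 × 10.176% = 23.669%; on $6,000,000 that is $1,420,140.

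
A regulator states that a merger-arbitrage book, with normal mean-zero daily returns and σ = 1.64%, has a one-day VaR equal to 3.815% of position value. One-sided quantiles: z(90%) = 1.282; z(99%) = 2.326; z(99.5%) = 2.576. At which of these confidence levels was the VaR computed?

Implied z = VaR/σ = 3.815 / 1.64 = 2.326.
This matches z(99%) = 2.326.

99%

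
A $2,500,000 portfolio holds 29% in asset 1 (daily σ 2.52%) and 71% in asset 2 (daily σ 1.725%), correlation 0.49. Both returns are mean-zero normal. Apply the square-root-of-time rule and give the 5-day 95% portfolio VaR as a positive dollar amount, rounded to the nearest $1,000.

$157,000

σ_p = √(0.29²·2.52² + 0.71²·1.725² + 2·0.49·0.29·0.71·2.52·1.725) = 1.706%.
σ_{5d} = 1.706% × √5 = 3.815%.
z(95%) = 1.645.
VaR = 1.645 × 3.815% = 6.276%; on $2,500,000 that is $156,900.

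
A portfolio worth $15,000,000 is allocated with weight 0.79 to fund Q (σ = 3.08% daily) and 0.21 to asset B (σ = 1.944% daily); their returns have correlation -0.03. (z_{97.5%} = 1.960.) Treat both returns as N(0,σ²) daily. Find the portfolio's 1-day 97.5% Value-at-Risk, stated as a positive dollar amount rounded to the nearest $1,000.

$722,000

σ_p² = 0.79²·3.08² + 0.21²·1.944² + 2·-0.03·0.79·0.21·3.08·1.944 = 6.0275 (%²).
σ_p = √6.0275 = 2.455%.
VaR = 1.960 × 2.455% = 4.812%; on $15,000,000 that is $721,800.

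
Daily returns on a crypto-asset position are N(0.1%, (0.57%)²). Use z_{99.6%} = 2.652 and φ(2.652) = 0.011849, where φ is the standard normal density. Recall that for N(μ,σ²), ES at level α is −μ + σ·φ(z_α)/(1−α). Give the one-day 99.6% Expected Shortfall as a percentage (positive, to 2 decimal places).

Tail multiplier: φ(z)/(1−α) = 0.011849 / 0.004 = 2.962.
ES = −(0.1%) + 0.57% × 2.962 = 1.588%.

1.59%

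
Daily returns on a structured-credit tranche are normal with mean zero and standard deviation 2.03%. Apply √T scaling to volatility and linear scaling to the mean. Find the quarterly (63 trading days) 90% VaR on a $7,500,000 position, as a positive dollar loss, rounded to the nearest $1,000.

At 90%, z = 1.282.
σ_{63d} = 2.03% × √63 = 16.113%.
VaR = 1.282 × 16.113% = 20.657%.
On $7,500,000: 0.20657 × $7,500,000 = $1,549,275.

$1,549,000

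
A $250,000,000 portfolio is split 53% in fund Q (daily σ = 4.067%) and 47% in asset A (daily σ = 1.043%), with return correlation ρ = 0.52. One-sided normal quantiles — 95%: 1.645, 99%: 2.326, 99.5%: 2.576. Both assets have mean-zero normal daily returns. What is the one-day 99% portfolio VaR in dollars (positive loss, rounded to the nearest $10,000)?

$14,230,000

σ_p² = 0.53²·4.067² + 0.47²·1.043² + 2·0.52·0.53·0.47·4.067·1.043 = 5.9854 (%²).
σ_p = √5.9854 = 2.447%.
VaR = 2.326 × 2.447% = 5.692%; on $250,000,000 that is $14,230,000.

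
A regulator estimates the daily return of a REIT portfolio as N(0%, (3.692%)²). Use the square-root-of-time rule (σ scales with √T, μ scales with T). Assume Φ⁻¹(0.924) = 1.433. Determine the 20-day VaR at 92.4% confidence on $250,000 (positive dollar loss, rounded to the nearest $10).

σ_{20d} = 3.692% × √20 = 16.511%.
VaR = 1.433 × 16.511% = 23.660%.
On $250,000: 0.23660 × $250,000 = $59,150.

$59,150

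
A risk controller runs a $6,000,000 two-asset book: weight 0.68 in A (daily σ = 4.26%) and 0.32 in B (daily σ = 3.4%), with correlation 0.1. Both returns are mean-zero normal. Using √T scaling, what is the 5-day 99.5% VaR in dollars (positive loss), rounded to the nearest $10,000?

σ_p = √(0.68²·4.26² + 0.32²·3.4² + 2·0.1·0.68·0.32·4.26·3.4) = 3.195%.
σ_{5d} = 3.195% × √5 = 7.144%.
z(99.5%) = 2.576.
VaR = 2.576 × 7.144% = 18.403%; on $6,000,000 that is $1,104,180.

$1,100,000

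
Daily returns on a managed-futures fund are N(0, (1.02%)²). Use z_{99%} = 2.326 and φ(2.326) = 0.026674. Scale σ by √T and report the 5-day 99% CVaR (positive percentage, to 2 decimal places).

σ_{5d} = 1.02% × √5 = 2.281%.
ES multiplier = φ(z)/(1−α) = 0.026674/0.01 = 2.667.
ES = 2.281% × 2.667 = 6.083%.

6.08%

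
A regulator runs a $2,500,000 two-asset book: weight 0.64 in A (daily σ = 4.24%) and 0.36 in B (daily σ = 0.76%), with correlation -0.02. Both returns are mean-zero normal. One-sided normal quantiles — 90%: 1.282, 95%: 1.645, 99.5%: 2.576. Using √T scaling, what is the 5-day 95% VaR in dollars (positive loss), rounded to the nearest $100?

$250,300

σ_p = √(0.64²·4.24² + 0.36²·0.76² + 2·-0.02·0.64·0.36·4.24·0.76) = 2.722%.
σ_{5d} = 2.722% × √5 = 6.087%.
VaR = 1.645 × 6.087% = 10.013%; on $2,500,000 that is $250,325.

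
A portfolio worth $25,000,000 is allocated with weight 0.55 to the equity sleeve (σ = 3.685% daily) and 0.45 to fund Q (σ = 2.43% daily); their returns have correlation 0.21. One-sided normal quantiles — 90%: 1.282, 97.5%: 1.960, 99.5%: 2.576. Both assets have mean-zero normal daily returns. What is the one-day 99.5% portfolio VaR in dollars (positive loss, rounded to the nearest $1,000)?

σ_p² = 0.55²·3.685² + 0.45²·2.43² + 2·0.21·0.55·0.45·3.685·2.43 = 6.2343 (%²).
σ_p = √6.2343 = 2.497%.
VaR = 2.576 × 2.497% = 6.432%; on $25,000,000 that is $1,608,000.

$1,608,000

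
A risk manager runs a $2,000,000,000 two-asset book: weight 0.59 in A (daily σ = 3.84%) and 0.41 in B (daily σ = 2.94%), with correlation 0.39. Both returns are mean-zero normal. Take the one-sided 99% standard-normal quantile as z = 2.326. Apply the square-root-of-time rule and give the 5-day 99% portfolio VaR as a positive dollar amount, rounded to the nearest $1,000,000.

$307,000,000

σ_p = √(0.59²·3.84² + 0.41²·2.94² + 2·0.39·0.59·0.41·3.84·2.94) = 2.952%.
σ_{5d} = 2.952% × √5 = 6.601%.
VaR = 2.326 × 6.601% = 15.354%; on $2,000,000,000 that is $307,080,000.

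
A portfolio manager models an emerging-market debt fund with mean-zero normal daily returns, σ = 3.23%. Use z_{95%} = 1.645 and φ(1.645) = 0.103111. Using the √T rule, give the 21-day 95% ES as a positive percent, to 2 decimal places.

σ_{21d} = 3.23% × √21 = 14.802%.
ES multiplier = φ(z)/(1−α) = 0.103111/0.05 = 2.062.
ES = 14.802% × 2.062 = 30.522%.

30.52%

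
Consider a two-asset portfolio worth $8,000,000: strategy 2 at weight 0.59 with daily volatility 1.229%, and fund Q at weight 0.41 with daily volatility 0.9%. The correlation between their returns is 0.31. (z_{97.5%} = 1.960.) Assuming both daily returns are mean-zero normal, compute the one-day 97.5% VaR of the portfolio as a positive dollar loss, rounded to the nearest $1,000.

σ_p² = 0.59²·1.229² + 0.41²·0.9² + 2·0.31·0.59·0.41·1.229·0.9 = 0.8278 (%²).
σ_p = √0.8278 = 0.910%.
VaR = 1.960 × 0.910% = 1.784%; on $8,000,000 that is $142,720.

$143,000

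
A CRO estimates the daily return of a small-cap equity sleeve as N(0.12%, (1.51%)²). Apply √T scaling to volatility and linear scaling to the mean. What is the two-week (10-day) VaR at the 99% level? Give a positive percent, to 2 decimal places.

9.91%

At 99%, z = 2.326.
σ_{10d} = 1.51% × √10 = 4.775%; μ_{10d} = 10 × 0.12% = 1.200%.
VaR = −(1.200%) + 2.326 × 4.775% = 9.907%.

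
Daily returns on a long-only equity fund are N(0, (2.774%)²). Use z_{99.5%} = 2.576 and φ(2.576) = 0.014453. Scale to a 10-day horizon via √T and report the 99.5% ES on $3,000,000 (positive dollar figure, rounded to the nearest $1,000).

σ_{10d} = 2.774% × √10 = 8.772%.
ES multiplier = φ(z)/(1−α) = 0.014453/0.005 = 2.891.
ES = 8.772% × 2.891 = 25.360%; on $3,000,000: $760,800.

$761,000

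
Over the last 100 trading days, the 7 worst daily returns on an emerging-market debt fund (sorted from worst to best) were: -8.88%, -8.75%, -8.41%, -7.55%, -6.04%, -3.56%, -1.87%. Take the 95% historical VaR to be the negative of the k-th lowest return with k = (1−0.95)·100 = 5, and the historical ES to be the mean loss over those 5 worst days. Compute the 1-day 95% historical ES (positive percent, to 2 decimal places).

The 5 worst returns sum to -39.63%.
ES = −(-39.63%) / 5 = 7.926% ≈ 7.93%.

7.93%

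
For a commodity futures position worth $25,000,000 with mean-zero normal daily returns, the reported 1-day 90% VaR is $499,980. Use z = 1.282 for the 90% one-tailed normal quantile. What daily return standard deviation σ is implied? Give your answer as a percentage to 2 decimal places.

1.56%

VaR as a fraction: $499,980 / $25,000,000 = 2.000%.
σ = VaR / z = 2.000% / 1.282 = 1.560%.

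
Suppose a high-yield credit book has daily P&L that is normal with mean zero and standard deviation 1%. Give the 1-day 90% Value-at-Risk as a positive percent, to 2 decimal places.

1.28%

At 90% one-sided, z = 1.282.
VaR = z·σ = 1.282 × 1% = 1.282%.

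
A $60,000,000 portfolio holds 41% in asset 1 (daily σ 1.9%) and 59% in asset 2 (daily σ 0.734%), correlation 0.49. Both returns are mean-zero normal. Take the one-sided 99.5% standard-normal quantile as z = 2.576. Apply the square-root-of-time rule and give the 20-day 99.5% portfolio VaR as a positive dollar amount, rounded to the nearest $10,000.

$7,330,000

σ_p = √(0.41²·1.9² + 0.59²·0.734² + 2·0.49·0.41·0.59·1.9·0.734) = 1.061%.
σ_{20d} = 1.061% × √20 = 4.745%.
VaR = 2.576 × 4.745% = 12.223%; on $60,000,000 that is $7,333,800.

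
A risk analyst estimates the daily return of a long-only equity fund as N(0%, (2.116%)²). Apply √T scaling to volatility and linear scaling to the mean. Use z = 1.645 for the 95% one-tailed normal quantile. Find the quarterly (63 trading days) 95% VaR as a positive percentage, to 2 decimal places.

27.63%

σ_{63d} = 2.116% × √63 = 16.795%.
VaR = 1.645 × 16.795% = 27.628%.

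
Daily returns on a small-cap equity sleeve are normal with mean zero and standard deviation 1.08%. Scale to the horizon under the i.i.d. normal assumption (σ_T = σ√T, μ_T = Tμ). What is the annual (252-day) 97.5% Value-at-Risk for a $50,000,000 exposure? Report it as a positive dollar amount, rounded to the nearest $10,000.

At 97.5%, z = 1.960.
σ_{252d} = 1.08% × √252 = 17.144%.
VaR = 1.960 × 17.144% = 33.602%.
On $50,000,000: 0.33602 × $50,000,000 = $16,801,000.

$16,800,000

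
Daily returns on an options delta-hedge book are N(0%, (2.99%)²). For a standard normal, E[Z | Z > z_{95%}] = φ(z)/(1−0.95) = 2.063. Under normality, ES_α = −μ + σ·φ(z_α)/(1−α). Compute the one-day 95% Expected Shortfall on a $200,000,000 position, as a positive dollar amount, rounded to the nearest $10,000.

ES = 2.99% × 2.063 = 6.168%.
On $200,000,000: 0.06168 × $200,000,000 = $12,336,000.

$12,340,000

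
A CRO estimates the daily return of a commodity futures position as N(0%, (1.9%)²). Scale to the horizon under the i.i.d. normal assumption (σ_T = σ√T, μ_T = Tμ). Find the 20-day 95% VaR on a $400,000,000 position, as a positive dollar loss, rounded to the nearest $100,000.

At 95%, z = 1.645.
σ_{20d} = 1.9% × √20 = 8.497%.
VaR = 1.645 × 8.497% = 13.978%.
On $400,000,000: 0.13978 × $400,000,000 = $55,912,000.

$55,900,000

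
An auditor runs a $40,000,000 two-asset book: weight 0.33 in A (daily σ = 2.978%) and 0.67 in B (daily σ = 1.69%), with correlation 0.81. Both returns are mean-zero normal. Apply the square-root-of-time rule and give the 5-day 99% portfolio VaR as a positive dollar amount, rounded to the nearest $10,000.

$4,190,000

σ_p = √(0.33²·2.978² + 0.67²·1.69² + 2·0.81·0.33·0.67·2.978·1.69) = 2.013%.
σ_{5d} = 2.013% × √5 = 4.501%.
z(99%) = 2.326.
VaR = 2.326 × 4.501% = 10.469%; on $40,000,000 that is $4,187,600.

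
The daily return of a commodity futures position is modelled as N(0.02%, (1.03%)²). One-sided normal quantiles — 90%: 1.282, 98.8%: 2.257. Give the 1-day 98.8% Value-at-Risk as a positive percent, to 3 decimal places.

2.305%

VaR = −μ + z·σ = −(0.02%) + 2.257 × 1.03% = 2.305%.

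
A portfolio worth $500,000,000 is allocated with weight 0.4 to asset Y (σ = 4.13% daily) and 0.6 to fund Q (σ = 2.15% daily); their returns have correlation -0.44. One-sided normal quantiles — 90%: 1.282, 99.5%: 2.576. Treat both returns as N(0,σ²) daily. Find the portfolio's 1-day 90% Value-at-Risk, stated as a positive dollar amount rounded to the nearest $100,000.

σ_p² = 0.4²·4.13² + 0.6²·2.15² + 2·-0.44·0.4·0.6·4.13·2.15 = 2.5179 (%²).
σ_p = √2.5179 = 1.587%.
VaR = 1.282 × 1.587% = 2.035%; on $500,000,000 that is $10,175,000.

$10,200,000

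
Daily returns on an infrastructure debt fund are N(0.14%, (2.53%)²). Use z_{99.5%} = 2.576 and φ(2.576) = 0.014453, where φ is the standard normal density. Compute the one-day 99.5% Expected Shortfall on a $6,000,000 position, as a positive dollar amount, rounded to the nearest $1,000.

Tail multiplier: φ(z)/(1−α) = 0.014453 / 0.005 = 2.891.
ES = −(0.14%) + 2.53% × 2.891 = 7.174%.
On $6,000,000: 0.07174 × $6,000,000 = $430,440.

$430,000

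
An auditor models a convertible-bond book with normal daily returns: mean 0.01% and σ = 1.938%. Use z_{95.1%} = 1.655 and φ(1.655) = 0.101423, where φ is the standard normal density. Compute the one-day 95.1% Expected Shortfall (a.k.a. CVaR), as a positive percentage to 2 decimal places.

4.00%

Tail multiplier: φ(z)/(1−α) = 0.101423 / 0.049 = 2.070.
ES = −(0.01%) + 1.938% × 2.070 = 4.002%.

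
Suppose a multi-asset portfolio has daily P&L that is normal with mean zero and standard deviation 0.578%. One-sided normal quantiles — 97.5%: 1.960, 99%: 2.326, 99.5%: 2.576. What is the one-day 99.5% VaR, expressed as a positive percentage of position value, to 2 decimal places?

VaR = z·σ = 2.576 × 0.578% = 1.489%.

1.49%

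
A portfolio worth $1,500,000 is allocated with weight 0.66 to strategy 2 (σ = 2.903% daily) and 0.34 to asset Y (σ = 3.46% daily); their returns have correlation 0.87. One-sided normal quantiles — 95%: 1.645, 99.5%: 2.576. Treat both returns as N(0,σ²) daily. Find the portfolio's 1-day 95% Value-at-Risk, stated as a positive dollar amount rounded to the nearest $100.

$73,900

σ_p² = 0.66²·2.903² + 0.34²·3.46² + 2·0.87·0.66·0.34·2.903·3.46 = 8.9768 (%²).
σ_p = √8.9768 = 2.996%.
VaR = 1.645 × 2.996% = 4.928%; on $1,500,000 that is $73,920.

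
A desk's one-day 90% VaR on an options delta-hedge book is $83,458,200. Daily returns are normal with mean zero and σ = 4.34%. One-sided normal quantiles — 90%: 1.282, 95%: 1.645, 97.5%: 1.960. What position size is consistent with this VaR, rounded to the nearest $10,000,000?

$1,500,000,000

VaR as a fraction of value: z·σ = 1.282 × 4.34% = 5.56388%.
Position = $83,458,200 / 0.0556388 = $1,500,000,000.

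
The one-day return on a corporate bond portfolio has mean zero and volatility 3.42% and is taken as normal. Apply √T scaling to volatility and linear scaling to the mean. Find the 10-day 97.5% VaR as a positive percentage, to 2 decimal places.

21.20%

At 97.5%, z = 1.960.
σ_{10d} = 3.42% × √10 = 10.815%.
VaR = 1.960 × 10.815% = 21.197%.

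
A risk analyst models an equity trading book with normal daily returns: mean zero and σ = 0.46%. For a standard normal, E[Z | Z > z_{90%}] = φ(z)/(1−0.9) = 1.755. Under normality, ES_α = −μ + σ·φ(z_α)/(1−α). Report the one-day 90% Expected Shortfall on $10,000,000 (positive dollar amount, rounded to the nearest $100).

ES = 0.46% × 1.755 = 0.807%.
On $10,000,000: 0.00807 × $10,000,000 = $80,700.

$80,700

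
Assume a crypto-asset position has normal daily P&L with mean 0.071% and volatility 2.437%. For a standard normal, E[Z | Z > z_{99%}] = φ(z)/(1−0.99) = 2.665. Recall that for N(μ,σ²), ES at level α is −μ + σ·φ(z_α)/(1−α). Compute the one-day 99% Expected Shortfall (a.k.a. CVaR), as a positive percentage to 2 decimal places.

6.42%

ES = −(0.071%) + 2.437% × 2.665 = 6.424%.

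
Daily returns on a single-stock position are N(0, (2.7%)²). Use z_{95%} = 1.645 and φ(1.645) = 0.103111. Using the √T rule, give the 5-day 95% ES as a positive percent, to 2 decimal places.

12.45%

σ_{5d} = 2.7% × √5 = 6.037%.
ES multiplier = φ(z)/(1−α) = 0.103111/0.05 = 2.062.
ES = 6.037% × 2.062 = 12.448%.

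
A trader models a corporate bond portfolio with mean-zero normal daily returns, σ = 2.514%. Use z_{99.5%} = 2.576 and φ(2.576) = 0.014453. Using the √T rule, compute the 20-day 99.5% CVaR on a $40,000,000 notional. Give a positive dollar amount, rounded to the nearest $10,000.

$13,000,000

σ_{20d} = 2.514% × √20 = 11.243%.
ES multiplier = φ(z)/(1−α) = 0.014453/0.005 = 2.891.
ES = 11.243% × 2.891 = 32.504%; on $40,000,000: $13,001,600.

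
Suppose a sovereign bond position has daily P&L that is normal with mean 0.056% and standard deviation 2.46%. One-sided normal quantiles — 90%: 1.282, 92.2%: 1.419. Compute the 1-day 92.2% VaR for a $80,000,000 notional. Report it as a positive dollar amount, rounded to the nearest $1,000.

VaR = −μ + z·σ = −(0.056%) + 1.419 × 2.46% = 3.435%.
On $80,000,000: 0.03435 × $80,000,000 = $2,748,000.

$2,748,000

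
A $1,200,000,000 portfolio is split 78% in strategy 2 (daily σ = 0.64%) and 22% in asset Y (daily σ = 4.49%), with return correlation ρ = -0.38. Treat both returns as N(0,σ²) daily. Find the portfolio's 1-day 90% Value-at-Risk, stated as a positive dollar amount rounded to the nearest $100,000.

σ_p² = 0.78²·0.64² + 0.22²·4.49² + 2·-0.38·0.78·0.22·0.64·4.49 = 0.8502 (%²).
σ_p = √0.8502 = 0.922%.
At 90%, z = 1.282.
VaR = 1.282 × 0.922% = 1.182%; on $1,200,000,000 that is $14,184,000.

$14,200,000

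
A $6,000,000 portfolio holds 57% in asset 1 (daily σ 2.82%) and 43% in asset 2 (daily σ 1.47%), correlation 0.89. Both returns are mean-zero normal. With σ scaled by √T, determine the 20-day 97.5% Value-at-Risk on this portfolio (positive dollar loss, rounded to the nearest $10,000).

$1,150,000

σ_p = √(0.57²·2.82² + 0.43²·1.47² + 2·0.89·0.57·0.43·2.82·1.47) = 2.189%.
σ_{20d} = 2.189% × √20 = 9.790%.
z(97.5%) = 1.960.
VaR = 1.960 × 9.790% = 19.188%; on $6,000,000 that is $1,151,280.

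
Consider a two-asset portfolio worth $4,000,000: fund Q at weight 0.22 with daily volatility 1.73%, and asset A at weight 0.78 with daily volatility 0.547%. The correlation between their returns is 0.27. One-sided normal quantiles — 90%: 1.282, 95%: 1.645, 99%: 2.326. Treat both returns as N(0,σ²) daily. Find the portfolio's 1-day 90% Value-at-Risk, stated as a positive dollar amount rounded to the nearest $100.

$33,000

σ_p² = 0.22²·1.73² + 0.78²·0.547² + 2·0.27·0.22·0.78·1.73·0.547 = 0.4146 (%²).
σ_p = √0.4146 = 0.644%.
VaR = 1.282 × 0.644% = 0.826%; on $4,000,000 that is $33,040.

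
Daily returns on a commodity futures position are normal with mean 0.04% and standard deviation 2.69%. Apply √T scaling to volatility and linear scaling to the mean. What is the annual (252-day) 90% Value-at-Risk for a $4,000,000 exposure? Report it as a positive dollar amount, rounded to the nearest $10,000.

At 90%, z = 1.282.
σ_{252d} = 2.69% × √252 = 42.702%; μ_{252d} = 252 × 0.04% = 10.080%.
VaR = −(10.080%) + 1.282 × 42.702% = 44.664%.
On $4,000,000: 0.44664 × $4,000,000 = $1,786,560.

$1,790,000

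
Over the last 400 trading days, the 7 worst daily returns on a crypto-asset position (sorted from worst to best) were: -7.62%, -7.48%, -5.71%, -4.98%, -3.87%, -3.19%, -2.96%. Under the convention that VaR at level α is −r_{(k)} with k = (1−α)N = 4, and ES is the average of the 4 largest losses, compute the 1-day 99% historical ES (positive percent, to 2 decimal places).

The 4 worst returns sum to -25.79%.
ES = −(-25.79%) / 4 = 6.4475% ≈ 6.45%.

6.45%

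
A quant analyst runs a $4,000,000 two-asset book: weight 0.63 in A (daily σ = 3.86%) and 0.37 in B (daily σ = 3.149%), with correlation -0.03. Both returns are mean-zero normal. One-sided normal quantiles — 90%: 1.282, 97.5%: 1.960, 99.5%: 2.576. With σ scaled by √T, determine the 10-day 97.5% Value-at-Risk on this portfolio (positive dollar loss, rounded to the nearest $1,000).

$661,000

σ_p = √(0.63²·3.86² + 0.37²·3.149² + 2·-0.03·0.63·0.37·3.86·3.149) = 2.665%.
σ_{10d} = 2.665% × √10 = 8.427%.
VaR = 1.960 × 8.427% = 16.517%; on $4,000,000 that is $660,680.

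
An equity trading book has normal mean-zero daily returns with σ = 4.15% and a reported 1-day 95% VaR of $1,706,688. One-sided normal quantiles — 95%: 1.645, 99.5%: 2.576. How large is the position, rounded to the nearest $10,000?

VaR as a fraction of value: z·σ = 1.645 × 4.15% = 6.82675%.
Position = $1,706,688 / 0.0682675 = $25,000,007.

$25,000,000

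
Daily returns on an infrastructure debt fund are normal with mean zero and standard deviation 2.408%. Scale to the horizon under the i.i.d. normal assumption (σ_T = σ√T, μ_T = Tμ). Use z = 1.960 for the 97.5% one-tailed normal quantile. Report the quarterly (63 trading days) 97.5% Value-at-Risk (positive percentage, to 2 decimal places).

σ_{63d} = 2.408% × √63 = 19.113%.
VaR = 1.960 × 19.113% = 37.461%.

37.46%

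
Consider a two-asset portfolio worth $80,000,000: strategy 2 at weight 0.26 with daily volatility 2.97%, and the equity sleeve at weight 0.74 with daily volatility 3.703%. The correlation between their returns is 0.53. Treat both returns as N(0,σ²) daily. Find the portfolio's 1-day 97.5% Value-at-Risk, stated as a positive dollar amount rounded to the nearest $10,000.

$5,040,000

σ_p² = 0.26²·2.97² + 0.74²·3.703² + 2·0.53·0.26·0.74·2.97·3.703 = 10.3481 (%²).
σ_p = √10.3481 = 3.217%.
At 97.5%, z = 1.960.
VaR = 1.960 × 3.217% = 6.305%; on $80,000,000 that is $5,044,000.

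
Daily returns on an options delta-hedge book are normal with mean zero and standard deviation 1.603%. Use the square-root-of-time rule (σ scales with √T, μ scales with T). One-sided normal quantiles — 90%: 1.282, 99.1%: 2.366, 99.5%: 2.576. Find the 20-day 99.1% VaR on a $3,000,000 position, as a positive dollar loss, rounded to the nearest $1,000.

$509,000

σ_{20d} = 1.603% × √20 = 7.169%.
VaR = 2.366 × 7.169% = 16.962%.
On $3,000,000: 0.16962 × $3,000,000 = $508,860.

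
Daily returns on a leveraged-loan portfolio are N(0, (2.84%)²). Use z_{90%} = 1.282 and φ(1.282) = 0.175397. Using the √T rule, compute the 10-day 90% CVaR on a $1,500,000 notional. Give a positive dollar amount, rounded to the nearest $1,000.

σ_{10d} = 2.84% × √10 = 8.981%.
ES multiplier = φ(z)/(1−α) = 0.175397/0.1 = 1.754.
ES = 8.981% × 1.754 = 15.753%; on $1,500,000: $236,295.

$236,000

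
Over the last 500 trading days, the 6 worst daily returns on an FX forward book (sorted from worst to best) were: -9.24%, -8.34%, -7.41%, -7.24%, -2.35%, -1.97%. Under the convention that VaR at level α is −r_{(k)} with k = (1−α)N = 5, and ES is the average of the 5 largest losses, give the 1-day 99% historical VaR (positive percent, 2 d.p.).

2.35%

k = 5; the 5th lowest return is -2.35%, so VaR = 2.35%.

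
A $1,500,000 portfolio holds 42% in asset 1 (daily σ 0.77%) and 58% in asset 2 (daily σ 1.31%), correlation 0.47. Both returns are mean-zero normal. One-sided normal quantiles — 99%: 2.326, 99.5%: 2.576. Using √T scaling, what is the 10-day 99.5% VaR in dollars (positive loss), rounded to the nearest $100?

σ_p = √(0.42²·0.77² + 0.58²·1.31² + 2·0.47·0.42·0.58·0.77·1.31) = 0.955%.
σ_{10d} = 0.955% × √10 = 3.020%.
VaR = 2.576 × 3.020% = 7.780%; on $1,500,000 that is $116,700.

$116,700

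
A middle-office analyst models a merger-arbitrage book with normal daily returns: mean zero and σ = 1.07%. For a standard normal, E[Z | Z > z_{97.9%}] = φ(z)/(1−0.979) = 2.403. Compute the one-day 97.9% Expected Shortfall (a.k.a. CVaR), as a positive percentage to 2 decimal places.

ES = 1.07% × 2.403 = 2.571%.

2.57%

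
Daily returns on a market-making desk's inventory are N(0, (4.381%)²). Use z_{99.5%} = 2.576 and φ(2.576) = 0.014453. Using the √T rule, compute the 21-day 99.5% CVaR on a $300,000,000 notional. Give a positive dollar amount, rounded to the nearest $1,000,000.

$174,000,000

σ_{21d} = 4.381% × √21 = 20.076%.
ES multiplier = φ(z)/(1−α) = 0.014453/0.005 = 2.891.
ES = 20.076% × 2.891 = 58.040%; on $300,000,000: $174,120,000.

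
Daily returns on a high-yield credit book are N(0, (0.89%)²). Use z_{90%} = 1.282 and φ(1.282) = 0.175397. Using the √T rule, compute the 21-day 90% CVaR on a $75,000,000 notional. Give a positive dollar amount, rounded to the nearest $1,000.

σ_{21d} = 0.89% × √21 = 4.078%.
ES multiplier = φ(z)/(1−α) = 0.175397/0.1 = 1.754.
ES = 4.078% × 1.754 = 7.153%; on $75,000,000: $5,364,750.

$5,365,000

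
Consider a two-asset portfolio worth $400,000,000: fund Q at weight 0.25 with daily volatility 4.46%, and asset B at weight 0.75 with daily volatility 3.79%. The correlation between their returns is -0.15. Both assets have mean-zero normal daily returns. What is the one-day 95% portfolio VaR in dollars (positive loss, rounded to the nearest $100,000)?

$19,000,000

σ_p² = 0.25²·4.46² + 0.75²·3.79² + 2·-0.15·0.25·0.75·4.46·3.79 = 8.3722 (%²).
σ_p = √8.3722 = 2.893%.
At 95%, z = 1.645.
VaR = 1.645 × 2.893% = 4.759%; on $400,000,000 that is $19,036,000.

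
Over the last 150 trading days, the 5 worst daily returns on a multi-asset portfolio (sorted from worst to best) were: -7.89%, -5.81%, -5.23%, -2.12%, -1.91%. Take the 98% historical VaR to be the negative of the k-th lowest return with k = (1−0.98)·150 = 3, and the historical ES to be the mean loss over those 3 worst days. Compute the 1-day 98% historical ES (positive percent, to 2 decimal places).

The 3 worst returns sum to -18.93%.
ES = −(-18.93%) / 3 = 6.31%.

6.31%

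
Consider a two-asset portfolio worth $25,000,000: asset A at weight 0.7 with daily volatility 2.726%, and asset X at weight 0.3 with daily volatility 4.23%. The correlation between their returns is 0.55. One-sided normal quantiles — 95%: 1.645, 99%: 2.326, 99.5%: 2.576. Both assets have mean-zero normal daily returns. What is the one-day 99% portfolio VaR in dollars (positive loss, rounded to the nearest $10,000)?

$1,640,000

σ_p² = 0.7²·2.726² + 0.3²·4.23² + 2·0.55·0.7·0.3·2.726·4.23 = 7.9152 (%²).
σ_p = √7.9152 = 2.813%.
VaR = 2.326 × 2.813% = 6.543%; on $25,000,000 that is $1,635,750.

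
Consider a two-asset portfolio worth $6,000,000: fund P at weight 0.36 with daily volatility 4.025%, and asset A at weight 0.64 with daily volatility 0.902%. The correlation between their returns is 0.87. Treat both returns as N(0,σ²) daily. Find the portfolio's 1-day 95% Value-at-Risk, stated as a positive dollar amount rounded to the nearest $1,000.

$195,000

σ_p² = 0.36²·4.025² + 0.64²·0.902² + 2·0.87·0.36·0.64·4.025·0.902 = 3.8883 (%²).
σ_p = √3.8883 = 1.972%.
At 95%, z = 1.645.
VaR = 1.645 × 1.972% = 3.244%; on $6,000,000 that is $194,640.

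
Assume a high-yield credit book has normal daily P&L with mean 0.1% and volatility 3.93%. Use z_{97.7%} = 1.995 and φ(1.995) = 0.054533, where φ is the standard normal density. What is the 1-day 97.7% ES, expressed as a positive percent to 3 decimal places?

9.218%

Tail multiplier: φ(z)/(1−α) = 0.054533 / 0.023 = 2.371.
ES = −(0.1%) + 3.93% × 2.371 = 9.218%.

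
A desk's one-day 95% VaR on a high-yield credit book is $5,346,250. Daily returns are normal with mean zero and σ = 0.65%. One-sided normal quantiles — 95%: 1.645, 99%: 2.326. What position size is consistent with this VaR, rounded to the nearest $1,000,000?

$500,000,000

VaR as a fraction of value: z·σ = 1.645 × 0.65% = 1.06925%.
Position = $5,346,250 / 0.0106925 = $500,000,000.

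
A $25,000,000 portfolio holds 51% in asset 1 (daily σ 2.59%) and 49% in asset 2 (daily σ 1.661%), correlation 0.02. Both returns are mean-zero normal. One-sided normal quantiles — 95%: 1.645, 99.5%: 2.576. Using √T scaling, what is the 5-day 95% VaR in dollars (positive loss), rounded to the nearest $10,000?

$1,440,000

σ_p = √(0.51²·2.59² + 0.49²·1.661² + 2·0.02·0.51·0.49·2.59·1.661) = 1.565%.
σ_{5d} = 1.565% × √5 = 3.499%.
VaR = 1.645 × 3.499% = 5.756%; on $25,000,000 that is $1,439,000.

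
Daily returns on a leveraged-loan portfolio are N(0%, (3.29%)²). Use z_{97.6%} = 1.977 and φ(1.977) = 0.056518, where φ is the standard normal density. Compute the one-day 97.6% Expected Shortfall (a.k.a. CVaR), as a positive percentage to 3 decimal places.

7.748%

Tail multiplier: φ(z)/(1−α) = 0.056518 / 0.024 = 2.355.
ES = 3.29% × 2.355 = 7.748%.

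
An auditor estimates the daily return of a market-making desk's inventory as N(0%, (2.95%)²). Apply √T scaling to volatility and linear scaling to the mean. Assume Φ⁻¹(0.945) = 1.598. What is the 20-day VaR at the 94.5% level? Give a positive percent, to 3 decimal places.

21.082%

σ_{20d} = 2.95% × √20 = 13.193%.
VaR = 1.598 × 13.193% = 21.082%.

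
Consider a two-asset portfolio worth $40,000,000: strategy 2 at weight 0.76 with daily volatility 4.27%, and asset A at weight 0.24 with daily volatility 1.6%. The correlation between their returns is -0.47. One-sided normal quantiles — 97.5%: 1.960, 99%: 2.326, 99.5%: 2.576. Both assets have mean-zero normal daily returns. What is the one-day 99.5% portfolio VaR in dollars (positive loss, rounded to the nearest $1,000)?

$3,177,000

σ_p² = 0.76²·4.27² + 0.24²·1.6² + 2·-0.47·0.76·0.24·4.27·1.6 = 9.5074 (%²).
σ_p = √9.5074 = 3.083%.
VaR = 2.576 × 3.083% = 7.942%; on $40,000,000 that is $3,176,800.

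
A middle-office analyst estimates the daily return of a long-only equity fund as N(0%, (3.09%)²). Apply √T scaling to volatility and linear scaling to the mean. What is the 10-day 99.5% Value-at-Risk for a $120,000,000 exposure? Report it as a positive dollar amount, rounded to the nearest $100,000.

At 99.5%, z = 2.576.
σ_{10d} = 3.09% × √10 = 9.771%.
VaR = 2.576 × 9.771% = 25.170%.
On $120,000,000: 0.25170 × $120,000,000 = $30,204,000.

$30,200,000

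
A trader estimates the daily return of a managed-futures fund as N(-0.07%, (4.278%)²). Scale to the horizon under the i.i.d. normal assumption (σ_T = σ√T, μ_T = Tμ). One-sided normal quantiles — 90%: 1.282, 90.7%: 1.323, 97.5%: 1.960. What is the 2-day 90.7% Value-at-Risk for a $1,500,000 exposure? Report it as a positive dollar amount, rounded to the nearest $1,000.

σ_{2d} = 4.278% × √2 = 6.050%; μ_{2d} = 2 × -0.07% = -0.140%.
VaR = −(-0.140%) + 1.323 × 6.050% = 8.144%.
On $1,500,000: 0.08144 × $1,500,000 = $122,160.

$122,000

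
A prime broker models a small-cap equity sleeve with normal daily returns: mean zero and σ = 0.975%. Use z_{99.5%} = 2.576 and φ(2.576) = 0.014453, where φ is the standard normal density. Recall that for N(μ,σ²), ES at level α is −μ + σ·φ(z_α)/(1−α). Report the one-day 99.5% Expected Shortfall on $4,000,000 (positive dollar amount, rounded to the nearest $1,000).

$113,000

Tail multiplier: φ(z)/(1−α) = 0.014453 / 0.005 = 2.891.
ES = 0.975% × 2.891 = 2.819%.
On $4,000,000: 0.02819 × $4,000,000 = $112,760.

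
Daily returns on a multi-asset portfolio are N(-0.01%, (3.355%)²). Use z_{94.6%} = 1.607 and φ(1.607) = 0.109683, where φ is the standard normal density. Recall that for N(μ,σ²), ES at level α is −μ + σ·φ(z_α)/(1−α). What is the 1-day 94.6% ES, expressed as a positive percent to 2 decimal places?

Tail multiplier: φ(z)/(1−α) = 0.109683 / 0.054 = 2.031.
ES = −(-0.01%) + 3.355% × 2.031 = 6.824%.

6.82%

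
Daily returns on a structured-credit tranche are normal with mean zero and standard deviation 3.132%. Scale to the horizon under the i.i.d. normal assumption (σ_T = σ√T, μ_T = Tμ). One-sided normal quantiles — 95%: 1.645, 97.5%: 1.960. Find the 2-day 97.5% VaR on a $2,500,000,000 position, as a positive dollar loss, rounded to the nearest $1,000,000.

σ_{2d} = 3.132% × √2 = 4.429%.
VaR = 1.960 × 4.429% = 8.681%.
On $2,500,000,000: 0.08681 × $2,500,000,000 = $217,025,000.

$217,000,000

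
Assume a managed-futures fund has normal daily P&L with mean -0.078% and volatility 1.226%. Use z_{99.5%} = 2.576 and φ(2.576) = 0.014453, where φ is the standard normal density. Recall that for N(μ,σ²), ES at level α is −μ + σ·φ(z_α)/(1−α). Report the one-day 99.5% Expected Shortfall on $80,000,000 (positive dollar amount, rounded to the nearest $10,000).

Tail multiplier: φ(z)/(1−α) = 0.014453 / 0.005 = 2.891.
ES = −(-0.078%) + 1.226% × 2.891 = 3.622%.
On $80,000,000: 0.03622 × $80,000,000 = $2,897,600.

$2,900,000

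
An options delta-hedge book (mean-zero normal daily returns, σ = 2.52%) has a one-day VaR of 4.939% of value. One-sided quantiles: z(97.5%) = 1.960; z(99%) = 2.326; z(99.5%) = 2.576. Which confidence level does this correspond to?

97.5%

Implied z = VaR/σ = 4.939 / 2.52 = 1.960.
This matches z(97.5%) = 1.960.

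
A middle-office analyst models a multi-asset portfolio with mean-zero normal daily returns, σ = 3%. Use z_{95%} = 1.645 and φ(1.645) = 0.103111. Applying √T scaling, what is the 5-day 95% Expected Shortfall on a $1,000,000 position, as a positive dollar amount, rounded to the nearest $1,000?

$138,000

σ_{5d} = 3% × √5 = 6.708%.
ES multiplier = φ(z)/(1−α) = 0.103111/0.05 = 2.062.
ES = 6.708% × 2.062 = 13.832%; on $1,000,000: $138,320.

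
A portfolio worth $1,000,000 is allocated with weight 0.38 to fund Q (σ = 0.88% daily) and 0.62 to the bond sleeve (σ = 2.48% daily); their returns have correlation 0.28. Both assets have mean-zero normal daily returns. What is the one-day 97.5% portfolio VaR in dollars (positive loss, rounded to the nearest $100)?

$32,600

σ_p² = 0.38²·0.88² + 0.62²·2.48² + 2·0.28·0.38·0.62·0.88·2.48 = 2.7640 (%²).
σ_p = √2.7640 = 1.663%.
At 97.5%, z = 1.960.
VaR = 1.960 × 1.663% = 3.259%; on $1,000,000 that is $32,590.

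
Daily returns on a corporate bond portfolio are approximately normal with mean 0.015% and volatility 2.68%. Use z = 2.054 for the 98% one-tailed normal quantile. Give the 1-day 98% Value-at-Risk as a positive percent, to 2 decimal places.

5.49%

VaR = −μ + z·σ = −(0.015%) + 2.054 × 2.68% = 5.490%.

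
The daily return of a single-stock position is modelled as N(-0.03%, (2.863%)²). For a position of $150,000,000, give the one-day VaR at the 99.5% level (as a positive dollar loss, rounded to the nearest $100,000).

At 99.5% one-sided, z = 2.576.
VaR = −μ + z·σ = −(-0.03%) + 2.576 × 2.863% = 7.405%.
On $150,000,000: 0.07405 × $150,000,000 = $11,107,500.

$11,100,000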